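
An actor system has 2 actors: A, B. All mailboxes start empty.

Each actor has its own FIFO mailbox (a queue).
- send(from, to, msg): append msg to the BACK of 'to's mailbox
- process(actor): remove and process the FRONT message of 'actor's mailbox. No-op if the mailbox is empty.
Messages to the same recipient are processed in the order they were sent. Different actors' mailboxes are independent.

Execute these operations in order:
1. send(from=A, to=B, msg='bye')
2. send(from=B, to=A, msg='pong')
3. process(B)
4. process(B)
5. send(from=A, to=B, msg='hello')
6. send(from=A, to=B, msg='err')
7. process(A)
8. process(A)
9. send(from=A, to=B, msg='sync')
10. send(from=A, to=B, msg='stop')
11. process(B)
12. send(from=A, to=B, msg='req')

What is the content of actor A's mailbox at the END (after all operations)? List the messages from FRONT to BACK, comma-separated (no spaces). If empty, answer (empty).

After 1 (send(from=A, to=B, msg='bye')): A:[] B:[bye]
After 2 (send(from=B, to=A, msg='pong')): A:[pong] B:[bye]
After 3 (process(B)): A:[pong] B:[]
After 4 (process(B)): A:[pong] B:[]
After 5 (send(from=A, to=B, msg='hello')): A:[pong] B:[hello]
After 6 (send(from=A, to=B, msg='err')): A:[pong] B:[hello,err]
After 7 (process(A)): A:[] B:[hello,err]
After 8 (process(A)): A:[] B:[hello,err]
After 9 (send(from=A, to=B, msg='sync')): A:[] B:[hello,err,sync]
After 10 (send(from=A, to=B, msg='stop')): A:[] B:[hello,err,sync,stop]
After 11 (process(B)): A:[] B:[err,sync,stop]
After 12 (send(from=A, to=B, msg='req')): A:[] B:[err,sync,stop,req]

Answer: (empty)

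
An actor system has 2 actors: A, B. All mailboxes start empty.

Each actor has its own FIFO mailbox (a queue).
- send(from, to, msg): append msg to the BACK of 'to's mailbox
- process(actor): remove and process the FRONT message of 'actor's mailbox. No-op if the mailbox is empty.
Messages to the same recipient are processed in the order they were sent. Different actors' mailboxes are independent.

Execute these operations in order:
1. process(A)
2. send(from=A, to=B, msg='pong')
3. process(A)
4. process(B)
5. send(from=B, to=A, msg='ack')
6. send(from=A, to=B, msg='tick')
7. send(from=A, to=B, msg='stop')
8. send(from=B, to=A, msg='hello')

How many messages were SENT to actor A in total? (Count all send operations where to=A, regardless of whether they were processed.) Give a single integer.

Answer: 2

Derivation:
After 1 (process(A)): A:[] B:[]
After 2 (send(from=A, to=B, msg='pong')): A:[] B:[pong]
After 3 (process(A)): A:[] B:[pong]
After 4 (process(B)): A:[] B:[]
After 5 (send(from=B, to=A, msg='ack')): A:[ack] B:[]
After 6 (send(from=A, to=B, msg='tick')): A:[ack] B:[tick]
After 7 (send(from=A, to=B, msg='stop')): A:[ack] B:[tick,stop]
After 8 (send(from=B, to=A, msg='hello')): A:[ack,hello] B:[tick,stop]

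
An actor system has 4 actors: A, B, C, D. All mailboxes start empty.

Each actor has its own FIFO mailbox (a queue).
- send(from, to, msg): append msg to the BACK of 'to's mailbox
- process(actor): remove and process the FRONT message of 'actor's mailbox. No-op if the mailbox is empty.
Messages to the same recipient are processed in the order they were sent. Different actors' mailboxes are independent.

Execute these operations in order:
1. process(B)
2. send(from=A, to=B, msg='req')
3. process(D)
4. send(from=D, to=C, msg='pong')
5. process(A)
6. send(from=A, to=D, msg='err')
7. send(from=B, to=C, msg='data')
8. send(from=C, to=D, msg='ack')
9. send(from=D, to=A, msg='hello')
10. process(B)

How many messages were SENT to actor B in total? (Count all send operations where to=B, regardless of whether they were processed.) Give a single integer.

After 1 (process(B)): A:[] B:[] C:[] D:[]
After 2 (send(from=A, to=B, msg='req')): A:[] B:[req] C:[] D:[]
After 3 (process(D)): A:[] B:[req] C:[] D:[]
After 4 (send(from=D, to=C, msg='pong')): A:[] B:[req] C:[pong] D:[]
After 5 (process(A)): A:[] B:[req] C:[pong] D:[]
After 6 (send(from=A, to=D, msg='err')): A:[] B:[req] C:[pong] D:[err]
After 7 (send(from=B, to=C, msg='data')): A:[] B:[req] C:[pong,data] D:[err]
After 8 (send(from=C, to=D, msg='ack')): A:[] B:[req] C:[pong,data] D:[err,ack]
After 9 (send(from=D, to=A, msg='hello')): A:[hello] B:[req] C:[pong,data] D:[err,ack]
After 10 (process(B)): A:[hello] B:[] C:[pong,data] D:[err,ack]

Answer: 1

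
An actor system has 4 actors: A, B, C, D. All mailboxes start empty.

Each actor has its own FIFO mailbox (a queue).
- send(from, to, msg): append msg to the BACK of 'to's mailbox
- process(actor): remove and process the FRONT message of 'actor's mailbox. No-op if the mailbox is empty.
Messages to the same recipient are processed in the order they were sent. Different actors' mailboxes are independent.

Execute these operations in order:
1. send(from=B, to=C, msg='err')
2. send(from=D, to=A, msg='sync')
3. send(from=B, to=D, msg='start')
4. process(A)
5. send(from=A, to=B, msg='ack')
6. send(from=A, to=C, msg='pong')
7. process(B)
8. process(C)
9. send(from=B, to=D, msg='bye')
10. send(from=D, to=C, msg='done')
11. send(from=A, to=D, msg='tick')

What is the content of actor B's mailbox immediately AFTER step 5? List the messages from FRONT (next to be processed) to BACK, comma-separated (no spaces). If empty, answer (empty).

After 1 (send(from=B, to=C, msg='err')): A:[] B:[] C:[err] D:[]
After 2 (send(from=D, to=A, msg='sync')): A:[sync] B:[] C:[err] D:[]
After 3 (send(from=B, to=D, msg='start')): A:[sync] B:[] C:[err] D:[start]
After 4 (process(A)): A:[] B:[] C:[err] D:[start]
After 5 (send(from=A, to=B, msg='ack')): A:[] B:[ack] C:[err] D:[start]

ack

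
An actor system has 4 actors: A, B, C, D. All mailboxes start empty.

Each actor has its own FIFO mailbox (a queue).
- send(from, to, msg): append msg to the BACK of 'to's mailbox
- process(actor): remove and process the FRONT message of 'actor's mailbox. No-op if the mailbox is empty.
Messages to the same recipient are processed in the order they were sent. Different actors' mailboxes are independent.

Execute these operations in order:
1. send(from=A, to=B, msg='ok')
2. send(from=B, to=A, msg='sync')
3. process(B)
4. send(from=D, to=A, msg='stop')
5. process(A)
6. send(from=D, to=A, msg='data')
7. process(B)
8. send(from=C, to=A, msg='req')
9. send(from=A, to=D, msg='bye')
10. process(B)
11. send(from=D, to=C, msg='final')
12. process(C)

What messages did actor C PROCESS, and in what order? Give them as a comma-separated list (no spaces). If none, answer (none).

Answer: final

Derivation:
After 1 (send(from=A, to=B, msg='ok')): A:[] B:[ok] C:[] D:[]
After 2 (send(from=B, to=A, msg='sync')): A:[sync] B:[ok] C:[] D:[]
After 3 (process(B)): A:[sync] B:[] C:[] D:[]
After 4 (send(from=D, to=A, msg='stop')): A:[sync,stop] B:[] C:[] D:[]
After 5 (process(A)): A:[stop] B:[] C:[] D:[]
After 6 (send(from=D, to=A, msg='data')): A:[stop,data] B:[] C:[] D:[]
After 7 (process(B)): A:[stop,data] B:[] C:[] D:[]
After 8 (send(from=C, to=A, msg='req')): A:[stop,data,req] B:[] C:[] D:[]
After 9 (send(from=A, to=D, msg='bye')): A:[stop,data,req] B:[] C:[] D:[bye]
After 10 (process(B)): A:[stop,data,req] B:[] C:[] D:[bye]
After 11 (send(from=D, to=C, msg='final')): A:[stop,data,req] B:[] C:[final] D:[bye]
After 12 (process(C)): A:[stop,data,req] B:[] C:[] D:[bye]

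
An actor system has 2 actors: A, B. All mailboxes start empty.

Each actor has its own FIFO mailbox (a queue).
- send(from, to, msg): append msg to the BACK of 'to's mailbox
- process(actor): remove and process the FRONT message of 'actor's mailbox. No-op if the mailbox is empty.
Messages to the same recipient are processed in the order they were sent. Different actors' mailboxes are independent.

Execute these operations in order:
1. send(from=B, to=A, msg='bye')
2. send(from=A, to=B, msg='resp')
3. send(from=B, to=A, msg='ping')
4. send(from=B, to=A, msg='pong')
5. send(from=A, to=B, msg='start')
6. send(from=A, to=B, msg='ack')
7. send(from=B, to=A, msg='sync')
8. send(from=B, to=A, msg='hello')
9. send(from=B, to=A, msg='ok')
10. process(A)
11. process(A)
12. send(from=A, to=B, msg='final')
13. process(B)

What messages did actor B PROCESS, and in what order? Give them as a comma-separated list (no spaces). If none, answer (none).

After 1 (send(from=B, to=A, msg='bye')): A:[bye] B:[]
After 2 (send(from=A, to=B, msg='resp')): A:[bye] B:[resp]
After 3 (send(from=B, to=A, msg='ping')): A:[bye,ping] B:[resp]
After 4 (send(from=B, to=A, msg='pong')): A:[bye,ping,pong] B:[resp]
After 5 (send(from=A, to=B, msg='start')): A:[bye,ping,pong] B:[resp,start]
After 6 (send(from=A, to=B, msg='ack')): A:[bye,ping,pong] B:[resp,start,ack]
After 7 (send(from=B, to=A, msg='sync')): A:[bye,ping,pong,sync] B:[resp,start,ack]
After 8 (send(from=B, to=A, msg='hello')): A:[bye,ping,pong,sync,hello] B:[resp,start,ack]
After 9 (send(from=B, to=A, msg='ok')): A:[bye,ping,pong,sync,hello,ok] B:[resp,start,ack]
After 10 (process(A)): A:[ping,pong,sync,hello,ok] B:[resp,start,ack]
After 11 (process(A)): A:[pong,sync,hello,ok] B:[resp,start,ack]
After 12 (send(from=A, to=B, msg='final')): A:[pong,sync,hello,ok] B:[resp,start,ack,final]
After 13 (process(B)): A:[pong,sync,hello,ok] B:[start,ack,final]

Answer: resp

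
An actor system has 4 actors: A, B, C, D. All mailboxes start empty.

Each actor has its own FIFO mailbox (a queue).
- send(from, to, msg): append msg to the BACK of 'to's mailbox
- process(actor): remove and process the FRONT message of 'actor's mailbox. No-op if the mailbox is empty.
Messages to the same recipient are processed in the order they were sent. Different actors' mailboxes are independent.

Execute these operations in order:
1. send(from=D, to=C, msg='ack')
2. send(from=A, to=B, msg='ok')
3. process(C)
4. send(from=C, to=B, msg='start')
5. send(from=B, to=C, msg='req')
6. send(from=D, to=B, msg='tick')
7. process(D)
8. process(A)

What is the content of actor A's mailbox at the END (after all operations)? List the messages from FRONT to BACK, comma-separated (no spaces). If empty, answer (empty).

Answer: (empty)

Derivation:
After 1 (send(from=D, to=C, msg='ack')): A:[] B:[] C:[ack] D:[]
After 2 (send(from=A, to=B, msg='ok')): A:[] B:[ok] C:[ack] D:[]
After 3 (process(C)): A:[] B:[ok] C:[] D:[]
After 4 (send(from=C, to=B, msg='start')): A:[] B:[ok,start] C:[] D:[]
After 5 (send(from=B, to=C, msg='req')): A:[] B:[ok,start] C:[req] D:[]
After 6 (send(from=D, to=B, msg='tick')): A:[] B:[ok,start,tick] C:[req] D:[]
After 7 (process(D)): A:[] B:[ok,start,tick] C:[req] D:[]
After 8 (process(A)): A:[] B:[ok,start,tick] C:[req] D:[]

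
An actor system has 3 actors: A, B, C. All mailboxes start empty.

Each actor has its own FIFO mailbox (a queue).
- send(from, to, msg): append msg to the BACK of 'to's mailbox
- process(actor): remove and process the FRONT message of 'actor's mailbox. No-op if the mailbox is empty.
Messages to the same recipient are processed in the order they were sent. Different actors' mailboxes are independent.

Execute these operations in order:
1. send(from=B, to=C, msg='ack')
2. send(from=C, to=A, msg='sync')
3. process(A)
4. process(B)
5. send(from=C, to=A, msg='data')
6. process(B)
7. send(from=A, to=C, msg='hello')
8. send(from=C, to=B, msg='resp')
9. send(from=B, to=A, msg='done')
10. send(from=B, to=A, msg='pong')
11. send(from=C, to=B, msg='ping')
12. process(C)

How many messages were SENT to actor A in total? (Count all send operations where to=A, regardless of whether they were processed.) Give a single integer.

After 1 (send(from=B, to=C, msg='ack')): A:[] B:[] C:[ack]
After 2 (send(from=C, to=A, msg='sync')): A:[sync] B:[] C:[ack]
After 3 (process(A)): A:[] B:[] C:[ack]
After 4 (process(B)): A:[] B:[] C:[ack]
After 5 (send(from=C, to=A, msg='data')): A:[data] B:[] C:[ack]
After 6 (process(B)): A:[data] B:[] C:[ack]
After 7 (send(from=A, to=C, msg='hello')): A:[data] B:[] C:[ack,hello]
After 8 (send(from=C, to=B, msg='resp')): A:[data] B:[resp] C:[ack,hello]
After 9 (send(from=B, to=A, msg='done')): A:[data,done] B:[resp] C:[ack,hello]
After 10 (send(from=B, to=A, msg='pong')): A:[data,done,pong] B:[resp] C:[ack,hello]
After 11 (send(from=C, to=B, msg='ping')): A:[data,done,pong] B:[resp,ping] C:[ack,hello]
After 12 (process(C)): A:[data,done,pong] B:[resp,ping] C:[hello]

Answer: 4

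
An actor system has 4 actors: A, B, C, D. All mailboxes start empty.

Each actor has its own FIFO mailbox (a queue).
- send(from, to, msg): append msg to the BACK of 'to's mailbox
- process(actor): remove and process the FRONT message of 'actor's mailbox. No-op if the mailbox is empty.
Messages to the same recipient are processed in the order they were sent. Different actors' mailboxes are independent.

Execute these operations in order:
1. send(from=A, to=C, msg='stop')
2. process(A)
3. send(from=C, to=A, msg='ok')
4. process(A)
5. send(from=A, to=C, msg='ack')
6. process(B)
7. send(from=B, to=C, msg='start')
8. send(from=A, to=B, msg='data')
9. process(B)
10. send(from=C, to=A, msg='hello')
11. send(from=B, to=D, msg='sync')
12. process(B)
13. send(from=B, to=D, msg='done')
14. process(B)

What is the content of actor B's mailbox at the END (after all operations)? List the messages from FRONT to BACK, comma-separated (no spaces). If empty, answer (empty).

Answer: (empty)

Derivation:
After 1 (send(from=A, to=C, msg='stop')): A:[] B:[] C:[stop] D:[]
After 2 (process(A)): A:[] B:[] C:[stop] D:[]
After 3 (send(from=C, to=A, msg='ok')): A:[ok] B:[] C:[stop] D:[]
After 4 (process(A)): A:[] B:[] C:[stop] D:[]
After 5 (send(from=A, to=C, msg='ack')): A:[] B:[] C:[stop,ack] D:[]
After 6 (process(B)): A:[] B:[] C:[stop,ack] D:[]
After 7 (send(from=B, to=C, msg='start')): A:[] B:[] C:[stop,ack,start] D:[]
After 8 (send(from=A, to=B, msg='data')): A:[] B:[data] C:[stop,ack,start] D:[]
After 9 (process(B)): A:[] B:[] C:[stop,ack,start] D:[]
After 10 (send(from=C, to=A, msg='hello')): A:[hello] B:[] C:[stop,ack,start] D:[]
After 11 (send(from=B, to=D, msg='sync')): A:[hello] B:[] C:[stop,ack,start] D:[sync]
After 12 (process(B)): A:[hello] B:[] C:[stop,ack,start] D:[sync]
After 13 (send(from=B, to=D, msg='done')): A:[hello] B:[] C:[stop,ack,start] D:[sync,done]
After 14 (process(B)): A:[hello] B:[] C:[stop,ack,start] D:[sync,done]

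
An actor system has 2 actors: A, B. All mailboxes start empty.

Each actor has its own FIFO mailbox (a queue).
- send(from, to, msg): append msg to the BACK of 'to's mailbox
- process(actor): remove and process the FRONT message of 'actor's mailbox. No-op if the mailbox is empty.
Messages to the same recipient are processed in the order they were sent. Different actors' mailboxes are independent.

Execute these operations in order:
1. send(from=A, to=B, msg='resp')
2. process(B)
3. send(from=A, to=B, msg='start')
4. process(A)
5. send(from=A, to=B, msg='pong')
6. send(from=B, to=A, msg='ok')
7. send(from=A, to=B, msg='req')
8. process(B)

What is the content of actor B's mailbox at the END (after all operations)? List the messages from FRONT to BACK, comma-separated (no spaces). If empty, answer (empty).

After 1 (send(from=A, to=B, msg='resp')): A:[] B:[resp]
After 2 (process(B)): A:[] B:[]
After 3 (send(from=A, to=B, msg='start')): A:[] B:[start]
After 4 (process(A)): A:[] B:[start]
After 5 (send(from=A, to=B, msg='pong')): A:[] B:[start,pong]
After 6 (send(from=B, to=A, msg='ok')): A:[ok] B:[start,pong]
After 7 (send(from=A, to=B, msg='req')): A:[ok] B:[start,pong,req]
After 8 (process(B)): A:[ok] B:[pong,req]

Answer: pong,req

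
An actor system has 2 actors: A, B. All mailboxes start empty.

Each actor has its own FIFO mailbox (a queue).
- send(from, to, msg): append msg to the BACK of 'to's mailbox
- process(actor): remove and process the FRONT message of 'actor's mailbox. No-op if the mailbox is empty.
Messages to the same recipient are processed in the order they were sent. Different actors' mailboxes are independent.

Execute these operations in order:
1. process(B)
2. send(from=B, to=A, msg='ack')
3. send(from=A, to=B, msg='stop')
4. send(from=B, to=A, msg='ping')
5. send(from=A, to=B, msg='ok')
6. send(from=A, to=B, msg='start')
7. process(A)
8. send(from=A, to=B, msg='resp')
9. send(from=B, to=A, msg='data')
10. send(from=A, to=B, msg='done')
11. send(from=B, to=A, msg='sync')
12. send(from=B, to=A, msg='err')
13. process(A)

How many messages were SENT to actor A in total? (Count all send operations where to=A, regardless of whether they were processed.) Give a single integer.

Answer: 5

Derivation:
After 1 (process(B)): A:[] B:[]
After 2 (send(from=B, to=A, msg='ack')): A:[ack] B:[]
After 3 (send(from=A, to=B, msg='stop')): A:[ack] B:[stop]
After 4 (send(from=B, to=A, msg='ping')): A:[ack,ping] B:[stop]
After 5 (send(from=A, to=B, msg='ok')): A:[ack,ping] B:[stop,ok]
After 6 (send(from=A, to=B, msg='start')): A:[ack,ping] B:[stop,ok,start]
After 7 (process(A)): A:[ping] B:[stop,ok,start]
After 8 (send(from=A, to=B, msg='resp')): A:[ping] B:[stop,ok,start,resp]
After 9 (send(from=B, to=A, msg='data')): A:[ping,data] B:[stop,ok,start,resp]
After 10 (send(from=A, to=B, msg='done')): A:[ping,data] B:[stop,ok,start,resp,done]
After 11 (send(from=B, to=A, msg='sync')): A:[ping,data,sync] B:[stop,ok,start,resp,done]
After 12 (send(from=B, to=A, msg='err')): A:[ping,data,sync,err] B:[stop,ok,start,resp,done]
After 13 (process(A)): A:[data,sync,err] B:[stop,ok,start,resp,done]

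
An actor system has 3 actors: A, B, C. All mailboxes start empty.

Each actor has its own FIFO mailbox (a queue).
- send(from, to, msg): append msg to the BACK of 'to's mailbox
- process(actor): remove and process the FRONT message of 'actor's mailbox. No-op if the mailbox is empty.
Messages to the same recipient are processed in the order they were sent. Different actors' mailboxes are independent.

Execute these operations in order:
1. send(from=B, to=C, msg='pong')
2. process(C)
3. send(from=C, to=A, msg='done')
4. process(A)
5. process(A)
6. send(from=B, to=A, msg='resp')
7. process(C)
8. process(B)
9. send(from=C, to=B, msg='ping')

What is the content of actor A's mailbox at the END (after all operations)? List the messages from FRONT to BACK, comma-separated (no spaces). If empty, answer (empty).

After 1 (send(from=B, to=C, msg='pong')): A:[] B:[] C:[pong]
After 2 (process(C)): A:[] B:[] C:[]
After 3 (send(from=C, to=A, msg='done')): A:[done] B:[] C:[]
After 4 (process(A)): A:[] B:[] C:[]
After 5 (process(A)): A:[] B:[] C:[]
After 6 (send(from=B, to=A, msg='resp')): A:[resp] B:[] C:[]
After 7 (process(C)): A:[resp] B:[] C:[]
After 8 (process(B)): A:[resp] B:[] C:[]
After 9 (send(from=C, to=B, msg='ping')): A:[resp] B:[ping] C:[]

Answer: resp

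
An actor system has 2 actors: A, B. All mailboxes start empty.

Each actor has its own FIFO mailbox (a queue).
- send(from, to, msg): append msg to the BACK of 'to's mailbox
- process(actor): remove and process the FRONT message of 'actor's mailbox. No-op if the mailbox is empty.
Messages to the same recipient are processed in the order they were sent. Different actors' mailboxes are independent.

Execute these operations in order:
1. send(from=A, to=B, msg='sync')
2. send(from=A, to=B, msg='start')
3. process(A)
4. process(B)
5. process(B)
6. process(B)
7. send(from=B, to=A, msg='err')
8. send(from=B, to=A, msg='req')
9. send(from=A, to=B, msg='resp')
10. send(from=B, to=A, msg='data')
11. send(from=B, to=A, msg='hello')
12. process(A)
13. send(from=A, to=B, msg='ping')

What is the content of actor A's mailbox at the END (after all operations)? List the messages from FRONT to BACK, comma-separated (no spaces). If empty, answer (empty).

After 1 (send(from=A, to=B, msg='sync')): A:[] B:[sync]
After 2 (send(from=A, to=B, msg='start')): A:[] B:[sync,start]
After 3 (process(A)): A:[] B:[sync,start]
After 4 (process(B)): A:[] B:[start]
After 5 (process(B)): A:[] B:[]
After 6 (process(B)): A:[] B:[]
After 7 (send(from=B, to=A, msg='err')): A:[err] B:[]
After 8 (send(from=B, to=A, msg='req')): A:[err,req] B:[]
After 9 (send(from=A, to=B, msg='resp')): A:[err,req] B:[resp]
After 10 (send(from=B, to=A, msg='data')): A:[err,req,data] B:[resp]
After 11 (send(from=B, to=A, msg='hello')): A:[err,req,data,hello] B:[resp]
After 12 (process(A)): A:[req,data,hello] B:[resp]
After 13 (send(from=A, to=B, msg='ping')): A:[req,data,hello] B:[resp,ping]

Answer: req,data,hello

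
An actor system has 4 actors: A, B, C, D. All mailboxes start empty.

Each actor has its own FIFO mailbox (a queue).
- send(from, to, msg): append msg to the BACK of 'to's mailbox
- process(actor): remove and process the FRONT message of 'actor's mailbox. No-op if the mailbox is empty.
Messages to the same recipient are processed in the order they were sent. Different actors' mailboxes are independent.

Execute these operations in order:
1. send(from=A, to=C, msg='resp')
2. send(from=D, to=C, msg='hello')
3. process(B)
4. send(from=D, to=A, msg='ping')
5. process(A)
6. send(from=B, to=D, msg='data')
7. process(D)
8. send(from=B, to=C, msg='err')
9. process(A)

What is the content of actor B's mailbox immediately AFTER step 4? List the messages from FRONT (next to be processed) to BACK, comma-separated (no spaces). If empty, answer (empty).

After 1 (send(from=A, to=C, msg='resp')): A:[] B:[] C:[resp] D:[]
After 2 (send(from=D, to=C, msg='hello')): A:[] B:[] C:[resp,hello] D:[]
After 3 (process(B)): A:[] B:[] C:[resp,hello] D:[]
After 4 (send(from=D, to=A, msg='ping')): A:[ping] B:[] C:[resp,hello] D:[]

(empty)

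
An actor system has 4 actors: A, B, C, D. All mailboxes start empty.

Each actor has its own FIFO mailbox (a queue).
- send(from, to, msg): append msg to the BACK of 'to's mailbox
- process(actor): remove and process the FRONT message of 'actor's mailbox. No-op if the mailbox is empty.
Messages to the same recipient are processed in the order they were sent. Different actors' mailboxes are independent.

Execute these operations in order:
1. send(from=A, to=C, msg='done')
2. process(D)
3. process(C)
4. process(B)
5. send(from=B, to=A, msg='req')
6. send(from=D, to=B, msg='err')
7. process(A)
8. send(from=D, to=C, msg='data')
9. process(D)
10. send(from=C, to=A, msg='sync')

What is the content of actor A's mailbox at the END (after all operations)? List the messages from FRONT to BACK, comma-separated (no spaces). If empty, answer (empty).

After 1 (send(from=A, to=C, msg='done')): A:[] B:[] C:[done] D:[]
After 2 (process(D)): A:[] B:[] C:[done] D:[]
After 3 (process(C)): A:[] B:[] C:[] D:[]
After 4 (process(B)): A:[] B:[] C:[] D:[]
After 5 (send(from=B, to=A, msg='req')): A:[req] B:[] C:[] D:[]
After 6 (send(from=D, to=B, msg='err')): A:[req] B:[err] C:[] D:[]
After 7 (process(A)): A:[] B:[err] C:[] D:[]
After 8 (send(from=D, to=C, msg='data')): A:[] B:[err] C:[data] D:[]
After 9 (process(D)): A:[] B:[err] C:[data] D:[]
After 10 (send(from=C, to=A, msg='sync')): A:[sync] B:[err] C:[data] D:[]

Answer: sync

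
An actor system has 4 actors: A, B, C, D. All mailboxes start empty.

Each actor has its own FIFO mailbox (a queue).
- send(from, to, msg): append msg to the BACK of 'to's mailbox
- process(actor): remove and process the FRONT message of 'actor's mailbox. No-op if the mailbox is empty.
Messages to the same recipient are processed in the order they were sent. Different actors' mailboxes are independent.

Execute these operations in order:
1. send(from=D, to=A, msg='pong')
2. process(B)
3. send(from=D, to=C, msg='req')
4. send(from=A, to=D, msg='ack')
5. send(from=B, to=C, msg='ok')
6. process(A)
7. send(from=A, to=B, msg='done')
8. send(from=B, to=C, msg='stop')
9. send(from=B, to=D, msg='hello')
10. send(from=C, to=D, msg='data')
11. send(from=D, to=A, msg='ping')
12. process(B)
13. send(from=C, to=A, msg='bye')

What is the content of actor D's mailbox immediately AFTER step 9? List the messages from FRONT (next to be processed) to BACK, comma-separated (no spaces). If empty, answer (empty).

After 1 (send(from=D, to=A, msg='pong')): A:[pong] B:[] C:[] D:[]
After 2 (process(B)): A:[pong] B:[] C:[] D:[]
After 3 (send(from=D, to=C, msg='req')): A:[pong] B:[] C:[req] D:[]
After 4 (send(from=A, to=D, msg='ack')): A:[pong] B:[] C:[req] D:[ack]
After 5 (send(from=B, to=C, msg='ok')): A:[pong] B:[] C:[req,ok] D:[ack]
After 6 (process(A)): A:[] B:[] C:[req,ok] D:[ack]
After 7 (send(from=A, to=B, msg='done')): A:[] B:[done] C:[req,ok] D:[ack]
After 8 (send(from=B, to=C, msg='stop')): A:[] B:[done] C:[req,ok,stop] D:[ack]
After 9 (send(from=B, to=D, msg='hello')): A:[] B:[done] C:[req,ok,stop] D:[ack,hello]

ack,hello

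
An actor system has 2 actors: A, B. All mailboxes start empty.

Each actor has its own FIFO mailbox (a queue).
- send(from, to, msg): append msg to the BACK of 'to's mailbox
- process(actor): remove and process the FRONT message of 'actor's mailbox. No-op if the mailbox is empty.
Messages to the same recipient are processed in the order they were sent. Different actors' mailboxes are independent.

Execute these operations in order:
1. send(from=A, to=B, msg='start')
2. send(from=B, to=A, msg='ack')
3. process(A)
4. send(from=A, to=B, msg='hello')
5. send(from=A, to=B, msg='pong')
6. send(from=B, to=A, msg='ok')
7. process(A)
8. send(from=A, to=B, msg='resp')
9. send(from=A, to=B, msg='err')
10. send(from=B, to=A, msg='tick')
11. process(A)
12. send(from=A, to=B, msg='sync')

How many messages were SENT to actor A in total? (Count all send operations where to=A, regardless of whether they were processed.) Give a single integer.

Answer: 3

Derivation:
After 1 (send(from=A, to=B, msg='start')): A:[] B:[start]
After 2 (send(from=B, to=A, msg='ack')): A:[ack] B:[start]
After 3 (process(A)): A:[] B:[start]
After 4 (send(from=A, to=B, msg='hello')): A:[] B:[start,hello]
After 5 (send(from=A, to=B, msg='pong')): A:[] B:[start,hello,pong]
After 6 (send(from=B, to=A, msg='ok')): A:[ok] B:[start,hello,pong]
After 7 (process(A)): A:[] B:[start,hello,pong]
After 8 (send(from=A, to=B, msg='resp')): A:[] B:[start,hello,pong,resp]
After 9 (send(from=A, to=B, msg='err')): A:[] B:[start,hello,pong,resp,err]
After 10 (send(from=B, to=A, msg='tick')): A:[tick] B:[start,hello,pong,resp,err]
After 11 (process(A)): A:[] B:[start,hello,pong,resp,err]
After 12 (send(from=A, to=B, msg='sync')): A:[] B:[start,hello,pong,resp,err,sync]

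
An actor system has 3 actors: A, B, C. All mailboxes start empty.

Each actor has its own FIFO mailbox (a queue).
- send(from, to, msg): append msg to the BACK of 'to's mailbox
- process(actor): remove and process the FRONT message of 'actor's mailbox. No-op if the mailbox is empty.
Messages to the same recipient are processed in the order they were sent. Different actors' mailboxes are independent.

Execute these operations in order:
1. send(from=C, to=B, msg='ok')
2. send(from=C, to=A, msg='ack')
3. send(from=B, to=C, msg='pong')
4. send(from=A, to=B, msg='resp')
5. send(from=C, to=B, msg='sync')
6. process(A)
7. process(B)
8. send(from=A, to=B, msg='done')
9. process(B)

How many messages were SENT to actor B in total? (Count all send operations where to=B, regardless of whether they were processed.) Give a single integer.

After 1 (send(from=C, to=B, msg='ok')): A:[] B:[ok] C:[]
After 2 (send(from=C, to=A, msg='ack')): A:[ack] B:[ok] C:[]
After 3 (send(from=B, to=C, msg='pong')): A:[ack] B:[ok] C:[pong]
After 4 (send(from=A, to=B, msg='resp')): A:[ack] B:[ok,resp] C:[pong]
After 5 (send(from=C, to=B, msg='sync')): A:[ack] B:[ok,resp,sync] C:[pong]
After 6 (process(A)): A:[] B:[ok,resp,sync] C:[pong]
After 7 (process(B)): A:[] B:[resp,sync] C:[pong]
After 8 (send(from=A, to=B, msg='done')): A:[] B:[resp,sync,done] C:[pong]
After 9 (process(B)): A:[] B:[sync,done] C:[pong]

Answer: 4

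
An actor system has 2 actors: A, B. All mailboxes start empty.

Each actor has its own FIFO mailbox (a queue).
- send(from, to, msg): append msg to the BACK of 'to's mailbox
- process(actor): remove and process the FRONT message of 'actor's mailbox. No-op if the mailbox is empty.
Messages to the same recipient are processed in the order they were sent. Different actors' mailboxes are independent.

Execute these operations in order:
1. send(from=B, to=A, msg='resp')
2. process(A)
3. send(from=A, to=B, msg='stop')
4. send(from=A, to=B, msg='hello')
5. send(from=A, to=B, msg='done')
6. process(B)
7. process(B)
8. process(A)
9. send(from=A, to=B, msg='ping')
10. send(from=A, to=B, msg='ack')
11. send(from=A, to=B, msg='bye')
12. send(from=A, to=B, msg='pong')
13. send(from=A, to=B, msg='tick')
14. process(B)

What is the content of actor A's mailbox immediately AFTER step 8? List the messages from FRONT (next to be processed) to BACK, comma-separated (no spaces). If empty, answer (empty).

After 1 (send(from=B, to=A, msg='resp')): A:[resp] B:[]
After 2 (process(A)): A:[] B:[]
After 3 (send(from=A, to=B, msg='stop')): A:[] B:[stop]
After 4 (send(from=A, to=B, msg='hello')): A:[] B:[stop,hello]
After 5 (send(from=A, to=B, msg='done')): A:[] B:[stop,hello,done]
After 6 (process(B)): A:[] B:[hello,done]
After 7 (process(B)): A:[] B:[done]
After 8 (process(A)): A:[] B:[done]

(empty)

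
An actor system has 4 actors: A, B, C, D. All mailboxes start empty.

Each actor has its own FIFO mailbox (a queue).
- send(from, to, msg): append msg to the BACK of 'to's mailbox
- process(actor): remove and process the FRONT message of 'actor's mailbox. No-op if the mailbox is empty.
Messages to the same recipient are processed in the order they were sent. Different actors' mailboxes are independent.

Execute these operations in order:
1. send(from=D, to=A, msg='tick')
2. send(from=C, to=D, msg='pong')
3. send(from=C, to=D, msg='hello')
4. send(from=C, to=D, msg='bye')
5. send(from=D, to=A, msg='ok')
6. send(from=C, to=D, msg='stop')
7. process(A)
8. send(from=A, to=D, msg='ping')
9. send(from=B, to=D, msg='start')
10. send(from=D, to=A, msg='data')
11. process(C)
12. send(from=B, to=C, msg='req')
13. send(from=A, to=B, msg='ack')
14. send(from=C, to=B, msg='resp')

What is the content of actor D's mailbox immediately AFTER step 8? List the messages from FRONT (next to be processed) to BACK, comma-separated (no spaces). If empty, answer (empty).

After 1 (send(from=D, to=A, msg='tick')): A:[tick] B:[] C:[] D:[]
After 2 (send(from=C, to=D, msg='pong')): A:[tick] B:[] C:[] D:[pong]
After 3 (send(from=C, to=D, msg='hello')): A:[tick] B:[] C:[] D:[pong,hello]
After 4 (send(from=C, to=D, msg='bye')): A:[tick] B:[] C:[] D:[pong,hello,bye]
After 5 (send(from=D, to=A, msg='ok')): A:[tick,ok] B:[] C:[] D:[pong,hello,bye]
After 6 (send(from=C, to=D, msg='stop')): A:[tick,ok] B:[] C:[] D:[pong,hello,bye,stop]
After 7 (process(A)): A:[ok] B:[] C:[] D:[pong,hello,bye,stop]
After 8 (send(from=A, to=D, msg='ping')): A:[ok] B:[] C:[] D:[pong,hello,bye,stop,ping]

pong,hello,bye,stop,ping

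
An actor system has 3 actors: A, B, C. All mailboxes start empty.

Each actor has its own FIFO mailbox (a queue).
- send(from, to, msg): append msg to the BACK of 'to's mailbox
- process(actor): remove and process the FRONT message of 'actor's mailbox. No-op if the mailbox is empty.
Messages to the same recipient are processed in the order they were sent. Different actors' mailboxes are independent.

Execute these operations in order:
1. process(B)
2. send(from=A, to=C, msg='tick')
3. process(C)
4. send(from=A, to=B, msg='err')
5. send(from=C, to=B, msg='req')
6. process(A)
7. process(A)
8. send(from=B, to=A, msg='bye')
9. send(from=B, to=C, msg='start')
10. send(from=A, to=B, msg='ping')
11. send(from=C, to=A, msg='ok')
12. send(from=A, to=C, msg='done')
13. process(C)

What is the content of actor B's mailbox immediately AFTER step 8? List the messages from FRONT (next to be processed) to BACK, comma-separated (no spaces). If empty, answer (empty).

After 1 (process(B)): A:[] B:[] C:[]
After 2 (send(from=A, to=C, msg='tick')): A:[] B:[] C:[tick]
After 3 (process(C)): A:[] B:[] C:[]
After 4 (send(from=A, to=B, msg='err')): A:[] B:[err] C:[]
After 5 (send(from=C, to=B, msg='req')): A:[] B:[err,req] C:[]
After 6 (process(A)): A:[] B:[err,req] C:[]
After 7 (process(A)): A:[] B:[err,req] C:[]
After 8 (send(from=B, to=A, msg='bye')): A:[bye] B:[err,req] C:[]

err,req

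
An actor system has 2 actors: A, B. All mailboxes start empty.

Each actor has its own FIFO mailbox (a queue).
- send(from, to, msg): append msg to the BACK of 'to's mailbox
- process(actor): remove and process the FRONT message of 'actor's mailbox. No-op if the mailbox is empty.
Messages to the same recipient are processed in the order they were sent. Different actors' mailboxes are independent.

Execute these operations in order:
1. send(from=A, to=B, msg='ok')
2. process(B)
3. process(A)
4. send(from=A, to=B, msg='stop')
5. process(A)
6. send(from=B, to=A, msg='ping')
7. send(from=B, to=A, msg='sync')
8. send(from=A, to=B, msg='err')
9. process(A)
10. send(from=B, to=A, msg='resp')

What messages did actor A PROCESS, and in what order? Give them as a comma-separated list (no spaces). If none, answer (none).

Answer: ping

Derivation:
After 1 (send(from=A, to=B, msg='ok')): A:[] B:[ok]
After 2 (process(B)): A:[] B:[]
After 3 (process(A)): A:[] B:[]
After 4 (send(from=A, to=B, msg='stop')): A:[] B:[stop]
After 5 (process(A)): A:[] B:[stop]
After 6 (send(from=B, to=A, msg='ping')): A:[ping] B:[stop]
After 7 (send(from=B, to=A, msg='sync')): A:[ping,sync] B:[stop]
After 8 (send(from=A, to=B, msg='err')): A:[ping,sync] B:[stop,err]
After 9 (process(A)): A:[sync] B:[stop,err]
After 10 (send(from=B, to=A, msg='resp')): A:[sync,resp] B:[stop,err]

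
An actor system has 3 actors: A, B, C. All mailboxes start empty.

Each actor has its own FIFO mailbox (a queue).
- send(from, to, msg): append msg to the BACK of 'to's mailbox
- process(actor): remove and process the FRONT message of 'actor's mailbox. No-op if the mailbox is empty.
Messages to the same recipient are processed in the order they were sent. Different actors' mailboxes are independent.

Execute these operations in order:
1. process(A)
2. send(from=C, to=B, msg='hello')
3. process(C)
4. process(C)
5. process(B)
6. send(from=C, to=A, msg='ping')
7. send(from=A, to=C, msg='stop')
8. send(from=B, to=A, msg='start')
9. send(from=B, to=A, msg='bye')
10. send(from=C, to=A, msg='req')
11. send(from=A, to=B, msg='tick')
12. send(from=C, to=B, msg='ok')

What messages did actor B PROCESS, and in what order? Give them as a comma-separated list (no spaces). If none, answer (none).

After 1 (process(A)): A:[] B:[] C:[]
After 2 (send(from=C, to=B, msg='hello')): A:[] B:[hello] C:[]
After 3 (process(C)): A:[] B:[hello] C:[]
After 4 (process(C)): A:[] B:[hello] C:[]
After 5 (process(B)): A:[] B:[] C:[]
After 6 (send(from=C, to=A, msg='ping')): A:[ping] B:[] C:[]
After 7 (send(from=A, to=C, msg='stop')): A:[ping] B:[] C:[stop]
After 8 (send(from=B, to=A, msg='start')): A:[ping,start] B:[] C:[stop]
After 9 (send(from=B, to=A, msg='bye')): A:[ping,start,bye] B:[] C:[stop]
After 10 (send(from=C, to=A, msg='req')): A:[ping,start,bye,req] B:[] C:[stop]
After 11 (send(from=A, to=B, msg='tick')): A:[ping,start,bye,req] B:[tick] C:[stop]
After 12 (send(from=C, to=B, msg='ok')): A:[ping,start,bye,req] B:[tick,ok] C:[stop]

Answer: hello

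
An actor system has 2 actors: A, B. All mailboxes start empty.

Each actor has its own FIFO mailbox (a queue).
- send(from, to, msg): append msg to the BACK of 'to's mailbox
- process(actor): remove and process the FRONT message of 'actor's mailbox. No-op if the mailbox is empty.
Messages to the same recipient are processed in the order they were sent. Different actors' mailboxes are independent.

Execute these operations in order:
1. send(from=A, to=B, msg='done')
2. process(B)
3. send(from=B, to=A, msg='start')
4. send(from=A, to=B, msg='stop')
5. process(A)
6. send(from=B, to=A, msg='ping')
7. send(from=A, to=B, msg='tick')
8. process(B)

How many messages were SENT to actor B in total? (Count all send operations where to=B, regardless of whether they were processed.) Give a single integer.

After 1 (send(from=A, to=B, msg='done')): A:[] B:[done]
After 2 (process(B)): A:[] B:[]
After 3 (send(from=B, to=A, msg='start')): A:[start] B:[]
After 4 (send(from=A, to=B, msg='stop')): A:[start] B:[stop]
After 5 (process(A)): A:[] B:[stop]
After 6 (send(from=B, to=A, msg='ping')): A:[ping] B:[stop]
After 7 (send(from=A, to=B, msg='tick')): A:[ping] B:[stop,tick]
After 8 (process(B)): A:[ping] B:[tick]

Answer: 3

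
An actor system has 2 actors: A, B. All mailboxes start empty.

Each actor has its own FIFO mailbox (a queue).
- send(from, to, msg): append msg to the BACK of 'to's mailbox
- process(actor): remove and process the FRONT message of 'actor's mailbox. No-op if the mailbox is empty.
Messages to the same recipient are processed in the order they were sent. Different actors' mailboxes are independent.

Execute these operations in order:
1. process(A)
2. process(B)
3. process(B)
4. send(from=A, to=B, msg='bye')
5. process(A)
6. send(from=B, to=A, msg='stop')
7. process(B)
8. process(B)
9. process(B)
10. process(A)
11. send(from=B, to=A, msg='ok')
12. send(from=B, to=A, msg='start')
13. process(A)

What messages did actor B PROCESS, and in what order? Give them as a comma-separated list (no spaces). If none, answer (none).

Answer: bye

Derivation:
After 1 (process(A)): A:[] B:[]
After 2 (process(B)): A:[] B:[]
After 3 (process(B)): A:[] B:[]
After 4 (send(from=A, to=B, msg='bye')): A:[] B:[bye]
After 5 (process(A)): A:[] B:[bye]
After 6 (send(from=B, to=A, msg='stop')): A:[stop] B:[bye]
After 7 (process(B)): A:[stop] B:[]
After 8 (process(B)): A:[stop] B:[]
After 9 (process(B)): A:[stop] B:[]
After 10 (process(A)): A:[] B:[]
After 11 (send(from=B, to=A, msg='ok')): A:[ok] B:[]
After 12 (send(from=B, to=A, msg='start')): A:[ok,start] B:[]
After 13 (process(A)): A:[start] B:[]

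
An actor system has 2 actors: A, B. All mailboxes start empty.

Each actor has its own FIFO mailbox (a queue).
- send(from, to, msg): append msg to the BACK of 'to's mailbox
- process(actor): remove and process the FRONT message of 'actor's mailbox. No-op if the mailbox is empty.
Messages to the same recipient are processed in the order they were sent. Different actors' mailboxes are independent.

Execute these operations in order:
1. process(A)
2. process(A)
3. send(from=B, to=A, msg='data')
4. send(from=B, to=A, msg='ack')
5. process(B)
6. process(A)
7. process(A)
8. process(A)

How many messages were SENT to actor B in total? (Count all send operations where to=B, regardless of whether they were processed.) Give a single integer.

Answer: 0

Derivation:
After 1 (process(A)): A:[] B:[]
After 2 (process(A)): A:[] B:[]
After 3 (send(from=B, to=A, msg='data')): A:[data] B:[]
After 4 (send(from=B, to=A, msg='ack')): A:[data,ack] B:[]
After 5 (process(B)): A:[data,ack] B:[]
After 6 (process(A)): A:[ack] B:[]
After 7 (process(A)): A:[] B:[]
After 8 (process(A)): A:[] B:[]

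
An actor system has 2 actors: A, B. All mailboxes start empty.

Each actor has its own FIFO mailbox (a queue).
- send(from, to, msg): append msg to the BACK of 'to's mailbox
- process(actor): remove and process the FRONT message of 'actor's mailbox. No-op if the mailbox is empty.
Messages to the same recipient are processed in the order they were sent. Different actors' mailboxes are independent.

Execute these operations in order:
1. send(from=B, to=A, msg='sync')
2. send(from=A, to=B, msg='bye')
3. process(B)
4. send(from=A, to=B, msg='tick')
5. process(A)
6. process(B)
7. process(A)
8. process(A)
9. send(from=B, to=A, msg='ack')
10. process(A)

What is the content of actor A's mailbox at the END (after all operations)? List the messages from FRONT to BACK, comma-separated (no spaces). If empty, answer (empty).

Answer: (empty)

Derivation:
After 1 (send(from=B, to=A, msg='sync')): A:[sync] B:[]
After 2 (send(from=A, to=B, msg='bye')): A:[sync] B:[bye]
After 3 (process(B)): A:[sync] B:[]
After 4 (send(from=A, to=B, msg='tick')): A:[sync] B:[tick]
After 5 (process(A)): A:[] B:[tick]
After 6 (process(B)): A:[] B:[]
After 7 (process(A)): A:[] B:[]
After 8 (process(A)): A:[] B:[]
After 9 (send(from=B, to=A, msg='ack')): A:[ack] B:[]
After 10 (process(A)): A:[] B:[]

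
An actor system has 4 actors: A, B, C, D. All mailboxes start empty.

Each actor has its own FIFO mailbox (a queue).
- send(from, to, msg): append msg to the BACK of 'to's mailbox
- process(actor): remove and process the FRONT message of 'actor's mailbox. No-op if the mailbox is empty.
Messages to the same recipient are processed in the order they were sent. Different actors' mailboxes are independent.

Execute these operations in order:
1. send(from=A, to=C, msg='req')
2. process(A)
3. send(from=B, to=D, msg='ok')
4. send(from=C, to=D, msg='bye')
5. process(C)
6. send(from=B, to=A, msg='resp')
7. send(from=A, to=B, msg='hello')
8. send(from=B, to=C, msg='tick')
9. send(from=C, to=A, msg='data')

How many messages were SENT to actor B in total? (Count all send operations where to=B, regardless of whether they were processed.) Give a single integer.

After 1 (send(from=A, to=C, msg='req')): A:[] B:[] C:[req] D:[]
After 2 (process(A)): A:[] B:[] C:[req] D:[]
After 3 (send(from=B, to=D, msg='ok')): A:[] B:[] C:[req] D:[ok]
After 4 (send(from=C, to=D, msg='bye')): A:[] B:[] C:[req] D:[ok,bye]
After 5 (process(C)): A:[] B:[] C:[] D:[ok,bye]
After 6 (send(from=B, to=A, msg='resp')): A:[resp] B:[] C:[] D:[ok,bye]
After 7 (send(from=A, to=B, msg='hello')): A:[resp] B:[hello] C:[] D:[ok,bye]
After 8 (send(from=B, to=C, msg='tick')): A:[resp] B:[hello] C:[tick] D:[ok,bye]
After 9 (send(from=C, to=A, msg='data')): A:[resp,data] B:[hello] C:[tick] D:[ok,bye]

Answer: 1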